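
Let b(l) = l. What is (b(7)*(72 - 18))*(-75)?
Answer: -28350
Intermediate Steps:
(b(7)*(72 - 18))*(-75) = (7*(72 - 18))*(-75) = (7*54)*(-75) = 378*(-75) = -28350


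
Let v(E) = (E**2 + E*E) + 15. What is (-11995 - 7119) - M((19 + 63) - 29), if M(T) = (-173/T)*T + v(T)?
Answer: -24574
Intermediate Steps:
v(E) = 15 + 2*E**2 (v(E) = (E**2 + E**2) + 15 = 2*E**2 + 15 = 15 + 2*E**2)
M(T) = -158 + 2*T**2 (M(T) = (-173/T)*T + (15 + 2*T**2) = -173 + (15 + 2*T**2) = -158 + 2*T**2)
(-11995 - 7119) - M((19 + 63) - 29) = (-11995 - 7119) - (-158 + 2*((19 + 63) - 29)**2) = -19114 - (-158 + 2*(82 - 29)**2) = -19114 - (-158 + 2*53**2) = -19114 - (-158 + 2*2809) = -19114 - (-158 + 5618) = -19114 - 1*5460 = -19114 - 5460 = -24574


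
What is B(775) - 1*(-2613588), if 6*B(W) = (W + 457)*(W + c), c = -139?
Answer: 2744180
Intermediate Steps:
B(W) = (-139 + W)*(457 + W)/6 (B(W) = ((W + 457)*(W - 139))/6 = ((457 + W)*(-139 + W))/6 = ((-139 + W)*(457 + W))/6 = (-139 + W)*(457 + W)/6)
B(775) - 1*(-2613588) = (-63523/6 + 53*775 + (1/6)*775**2) - 1*(-2613588) = (-63523/6 + 41075 + (1/6)*600625) + 2613588 = (-63523/6 + 41075 + 600625/6) + 2613588 = 130592 + 2613588 = 2744180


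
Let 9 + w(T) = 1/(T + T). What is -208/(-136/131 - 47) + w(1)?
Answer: -52485/12586 ≈ -4.1701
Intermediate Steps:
w(T) = -9 + 1/(2*T) (w(T) = -9 + 1/(T + T) = -9 + 1/(2*T))
-208/(-136/131 - 47) + w(1) = -208/(-136/131 - 47) + (-9 + (½)/1) = -208/(-136*1/131 - 47) + (-9 + (½)*1) = -208/(-136/131 - 47) + (-9 + ½) = -208/(-6293/131) - 17/2 = -131/6293*(-208) - 17/2 = 27248/6293 - 17/2 = -52485/12586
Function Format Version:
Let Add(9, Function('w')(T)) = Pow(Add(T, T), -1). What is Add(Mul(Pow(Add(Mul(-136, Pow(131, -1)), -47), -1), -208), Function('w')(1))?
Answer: Rational(-52485, 12586) ≈ -4.1701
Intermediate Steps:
Function('w')(T) = Add(-9, Mul(Rational(1, 2), Pow(T, -1))) (Function('w')(T) = Add(-9, Pow(Add(T, T), -1)) = Add(-9, Pow(Mul(2, T), -1)) = Add(-9, Mul(Rational(1, 2), Pow(T, -1))))
Add(Mul(Pow(Add(Mul(-136, Pow(131, -1)), -47), -1), -208), Function('w')(1)) = Add(Mul(Pow(Add(Mul(-136, Pow(131, -1)), -47), -1), -208), Add(-9, Mul(Rational(1, 2), Pow(1, -1)))) = Add(Mul(Pow(Add(Mul(-136, Rational(1, 131)), -47), -1), -208), Add(-9, Mul(Rational(1, 2), 1))) = Add(Mul(Pow(Add(Rational(-136, 131), -47), -1), -208), Add(-9, Rational(1, 2))) = Add(Mul(Pow(Rational(-6293, 131), -1), -208), Rational(-17, 2)) = Add(Mul(Rational(-131, 6293), -208), Rational(-17, 2)) = Add(Rational(27248, 6293), Rational(-17, 2)) = Rational(-52485, 12586)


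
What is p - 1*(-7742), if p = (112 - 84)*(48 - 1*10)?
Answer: 8806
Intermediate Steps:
p = 1064 (p = 28*(48 - 10) = 28*38 = 1064)
p - 1*(-7742) = 1064 - 1*(-7742) = 1064 + 7742 = 8806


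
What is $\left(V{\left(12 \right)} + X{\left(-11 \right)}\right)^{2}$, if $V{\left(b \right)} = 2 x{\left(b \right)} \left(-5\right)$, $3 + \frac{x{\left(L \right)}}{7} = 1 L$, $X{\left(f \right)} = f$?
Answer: $410881$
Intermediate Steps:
$x{\left(L \right)} = -21 + 7 L$ ($x{\left(L \right)} = -21 + 7 \cdot 1 L = -21 + 7 L$)
$V{\left(b \right)} = 210 - 70 b$ ($V{\left(b \right)} = 2 \left(-21 + 7 b\right) \left(-5\right) = \left(-42 + 14 b\right) \left(-5\right) = 210 - 70 b$)
$\left(V{\left(12 \right)} + X{\left(-11 \right)}\right)^{2} = \left(\left(210 - 840\right) - 11\right)^{2} = \left(-630 - 11\right)^{2} = \left(-641\right)^{2} = 410881$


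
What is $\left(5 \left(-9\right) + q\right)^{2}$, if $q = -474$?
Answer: $269361$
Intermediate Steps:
$\left(5 \left(-9\right) + q\right)^{2} = \left(5 \left(-9\right) - 474\right)^{2} = \left(-45 - 474\right)^{2} = \left(-519\right)^{2} = 269361$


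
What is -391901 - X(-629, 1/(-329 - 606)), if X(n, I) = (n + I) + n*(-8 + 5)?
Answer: -367603664/935 ≈ -3.9316e+5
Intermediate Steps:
X(n, I) = I - 2*n (X(n, I) = (I + n) + n*(-3) = (I + n) - 3*n = I - 2*n)
-391901 - X(-629, 1/(-329 - 606)) = -391901 - (1/(-329 - 606) - 2*(-629)) = -391901 - (1/(-935) + 1258) = -391901 - (-1/935 + 1258) = -391901 - 1*1176229/935 = -391901 - 1176229/935 = -367603664/935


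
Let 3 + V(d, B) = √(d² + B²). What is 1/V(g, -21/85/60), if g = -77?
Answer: 8670000/17108800049 + 11900*√349690001/17108800049 ≈ 0.013514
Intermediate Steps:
V(d, B) = -3 + √(B² + d²) (V(d, B) = -3 + √(d² + B²) = -3 + √(B² + d²))
1/V(g, -21/85/60) = 1/(-3 + √((-21/85/60)² + (-77)²)) = 1/(-3 + √((-21*1/85*(1/60))² + 5929)) = 1/(-3 + √((-21/85*1/60)² + 5929)) = 1/(-3 + √((-7/1700)² + 5929)) = 1/(-3 + √(49/2890000 + 5929)) = 1/(-3 + √(17134810049/2890000)) = 1/(-3 + 7*√349690001/1700)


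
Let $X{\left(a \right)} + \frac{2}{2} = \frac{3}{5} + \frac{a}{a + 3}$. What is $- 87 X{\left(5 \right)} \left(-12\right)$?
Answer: $\frac{2349}{10} \approx 234.9$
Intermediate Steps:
$X{\left(a \right)} = - \frac{2}{5} + \frac{a}{3 + a}$ ($X{\left(a \right)} = -1 + \left(\frac{3}{5} + \frac{a}{a + 3}\right) = -1 + \left(3 \cdot \frac{1}{5} + \frac{a}{3 + a}\right) = -1 + \left(\frac{3}{5} + \frac{a}{3 + a}\right) = - \frac{2}{5} + \frac{a}{3 + a}$)
$- 87 X{\left(5 \right)} \left(-12\right) = - 87 \frac{3 \left(-2 + 5\right)}{5 \left(3 + 5\right)} \left(-12\right) = - 87 \cdot \frac{3}{5} \cdot \frac{1}{8} \cdot 3 \left(-12\right) = \left(-87\right) \frac{9}{40} \left(-12\right) = \left(- \frac{783}{40}\right) \left(-12\right) = \frac{2349}{10}$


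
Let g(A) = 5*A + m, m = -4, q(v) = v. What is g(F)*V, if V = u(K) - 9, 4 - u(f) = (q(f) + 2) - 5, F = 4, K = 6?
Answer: -128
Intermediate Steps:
u(f) = 7 - f (u(f) = 4 - ((f + 2) - 5) = 4 - ((2 + f) - 5) = 4 - (-3 + f) = 4 + (3 - f) = 7 - f)
g(A) = -4 + 5*A (g(A) = 5*A - 4 = -4 + 5*A)
V = -8 (V = (7 - 1*6) - 9 = (7 - 6) - 9 = 1 - 9 = -8)
g(F)*V = (-4 + 5*4)*(-8) = (-4 + 20)*(-8) = 16*(-8) = -128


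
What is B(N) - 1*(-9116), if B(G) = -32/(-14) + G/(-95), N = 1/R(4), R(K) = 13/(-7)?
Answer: 78827629/8645 ≈ 9118.3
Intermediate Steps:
R(K) = -13/7 (R(K) = 13*(-1/7) = -13/7)
N = -7/13 (N = 1/(-13/7) = -7/13 ≈ -0.53846)
B(G) = 16/7 - G/95 (B(G) = -32*(-1/14) + G*(-1/95) = 16/7 - G/95)
B(N) - 1*(-9116) = (16/7 - 1/95*(-7/13)) - 1*(-9116) = (16/7 + 7/1235) + 9116 = 19809/8645 + 9116 = 78827629/8645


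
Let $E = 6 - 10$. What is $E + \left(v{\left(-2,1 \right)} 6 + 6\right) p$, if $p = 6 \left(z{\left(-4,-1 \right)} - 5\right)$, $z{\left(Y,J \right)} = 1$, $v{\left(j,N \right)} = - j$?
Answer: $-436$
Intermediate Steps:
$p = -24$ ($p = 6 \left(1 - 5\right) = 6 \left(-4\right) = -24$)
$E = -4$ ($E = 6 - 10 = -4$)
$E + \left(v{\left(-2,1 \right)} 6 + 6\right) p = -4 + \left(\left(-1\right) \left(-2\right) 6 + 6\right) \left(-24\right) = -4 + \left(2 \cdot 6 + 6\right) \left(-24\right) = -4 + \left(12 + 6\right) \left(-24\right) = -4 + 18 \left(-24\right) = -4 - 432 = -436$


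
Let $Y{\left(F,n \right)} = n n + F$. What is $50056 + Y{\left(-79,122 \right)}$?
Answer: $64861$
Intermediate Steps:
$Y{\left(F,n \right)} = F + n^{2}$ ($Y{\left(F,n \right)} = n^{2} + F = F + n^{2}$)
$50056 + Y{\left(-79,122 \right)} = 50056 - \left(79 - 122^{2}\right) = 50056 + \left(-79 + 14884\right) = 50056 + 14805 = 64861$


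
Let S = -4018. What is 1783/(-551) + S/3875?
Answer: -9123043/2135125 ≈ -4.2728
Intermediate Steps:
1783/(-551) + S/3875 = 1783/(-551) - 4018/3875 = 1783*(-1/551) - 4018*1/3875 = -1783/551 - 4018/3875 = -9123043/2135125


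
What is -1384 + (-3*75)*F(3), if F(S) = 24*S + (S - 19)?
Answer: -13984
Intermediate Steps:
F(S) = -19 + 25*S (F(S) = 24*S + (-19 + S) = -19 + 25*S)
-1384 + (-3*75)*F(3) = -1384 + (-3*75)*(-19 + 25*3) = -1384 - 225*(-19 + 75) = -1384 - 225*56 = -1384 - 12600 = -13984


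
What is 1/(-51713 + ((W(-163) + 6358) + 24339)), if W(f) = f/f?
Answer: -1/21015 ≈ -4.7585e-5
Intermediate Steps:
W(f) = 1
1/(-51713 + ((W(-163) + 6358) + 24339)) = 1/(-51713 + ((1 + 6358) + 24339)) = 1/(-51713 + (6359 + 24339)) = 1/(-51713 + 30698) = 1/(-21015) = -1/21015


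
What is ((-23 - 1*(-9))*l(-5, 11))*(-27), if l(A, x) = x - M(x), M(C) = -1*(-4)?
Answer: 2646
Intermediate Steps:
M(C) = 4
l(A, x) = -4 + x (l(A, x) = x - 1*4 = x - 4 = -4 + x)
((-23 - 1*(-9))*l(-5, 11))*(-27) = ((-23 - 1*(-9))*(-4 + 11))*(-27) = ((-23 + 9)*7)*(-27) = -14*7*(-27) = -98*(-27) = 2646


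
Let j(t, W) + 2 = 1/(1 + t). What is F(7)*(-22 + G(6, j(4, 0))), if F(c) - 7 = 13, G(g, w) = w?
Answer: -476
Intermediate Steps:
j(t, W) = -2 + 1/(1 + t)
F(c) = 20 (F(c) = 7 + 13 = 20)
F(7)*(-22 + G(6, j(4, 0))) = 20*(-22 + (-1 - 2*4)/(1 + 4)) = 20*(-22 + (-1 - 8)/5) = 20*(-22 + (1/5)*(-9)) = 20*(-22 - 9/5) = 20*(-119/5) = -476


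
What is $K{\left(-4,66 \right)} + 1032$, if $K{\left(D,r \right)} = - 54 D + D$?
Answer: $1244$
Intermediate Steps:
$K{\left(D,r \right)} = - 53 D$
$K{\left(-4,66 \right)} + 1032 = \left(-53\right) \left(-4\right) + 1032 = 212 + 1032 = 1244$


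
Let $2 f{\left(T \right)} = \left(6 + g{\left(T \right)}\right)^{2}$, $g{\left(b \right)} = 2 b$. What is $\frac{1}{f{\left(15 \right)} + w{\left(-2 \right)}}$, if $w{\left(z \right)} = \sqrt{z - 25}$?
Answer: $\frac{24}{15553} - \frac{i \sqrt{3}}{139977} \approx 0.0015431 - 1.2374 \cdot 10^{-5} i$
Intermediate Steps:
$f{\left(T \right)} = \frac{\left(6 + 2 T\right)^{2}}{2}$
$w{\left(z \right)} = \sqrt{-25 + z}$
$\frac{1}{f{\left(15 \right)} + w{\left(-2 \right)}} = \frac{1}{2 \left(3 + 15\right)^{2} + \sqrt{-25 - 2}} = \frac{1}{2 \cdot 18^{2} + \sqrt{-27}} = \frac{1}{2 \cdot 324 + 3 i \sqrt{3}} = \frac{1}{648 + 3 i \sqrt{3}}$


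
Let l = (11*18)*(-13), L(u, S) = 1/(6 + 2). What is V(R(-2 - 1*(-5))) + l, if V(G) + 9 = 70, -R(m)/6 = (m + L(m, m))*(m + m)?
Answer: -2513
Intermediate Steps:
L(u, S) = ⅛ (L(u, S) = 1/8 = ⅛)
R(m) = -12*m*(⅛ + m) (R(m) = -6*(m + ⅛)*(m + m) = -6*(⅛ + m)*2*m = -12*m*(⅛ + m))
V(G) = 61 (V(G) = -9 + 70 = 61)
l = -2574 (l = 198*(-13) = -2574)
V(R(-2 - 1*(-5))) + l = 61 - 2574 = -2513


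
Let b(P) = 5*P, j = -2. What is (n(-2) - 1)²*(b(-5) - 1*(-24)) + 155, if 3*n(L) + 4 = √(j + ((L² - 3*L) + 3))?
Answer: 445/3 + 14*√11/9 ≈ 153.49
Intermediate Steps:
n(L) = -4/3 + √(1 + L² - 3*L)/3 (n(L) = -4/3 + √(-2 + ((L² - 3*L) + 3))/3 = -4/3 + √(-2 + (3 + L² - 3*L))/3 = -4/3 + √(1 + L² - 3*L)/3)
(n(-2) - 1)²*(b(-5) - 1*(-24)) + 155 = ((-4/3 + √(1 + (-2)² - 3*(-2))/3) - 1)²*(5*(-5) - 1*(-24)) + 155 = ((-4/3 + √(1 + 4 + 6)/3) - 1)²*(-25 + 24) + 155 = ((-4/3 + √11/3) - 1)²*(-1) + 155 = (-7/3 + √11/3)²*(-1) + 155 = -(-7/3 + √11/3)² + 155 = 155 - (-7/3 + √11/3)²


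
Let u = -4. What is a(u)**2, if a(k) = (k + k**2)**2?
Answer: 20736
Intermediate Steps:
a(u)**2 = ((-4)**2*(1 - 4)**2)**2 = (16*(-3)**2)**2 = (16*9)**2 = 144**2 = 20736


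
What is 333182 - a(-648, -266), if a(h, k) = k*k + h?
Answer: 263074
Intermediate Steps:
a(h, k) = h + k² (a(h, k) = k² + h = h + k²)
333182 - a(-648, -266) = 333182 - (-648 + (-266)²) = 333182 - (-648 + 70756) = 333182 - 1*70108 = 333182 - 70108 = 263074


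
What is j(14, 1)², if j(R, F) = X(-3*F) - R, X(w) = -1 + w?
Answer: 324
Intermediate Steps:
j(R, F) = -1 - R - 3*F (j(R, F) = (-1 - 3*F) - R = -1 - R - 3*F)
j(14, 1)² = (-1 - 1*14 - 3*1)² = (-1 - 14 - 3)² = (-18)² = 324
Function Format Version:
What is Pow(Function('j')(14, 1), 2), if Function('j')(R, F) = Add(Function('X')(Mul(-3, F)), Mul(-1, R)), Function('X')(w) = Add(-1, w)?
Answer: 324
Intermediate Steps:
Function('j')(R, F) = Add(-1, Mul(-1, R), Mul(-3, F)) (Function('j')(R, F) = Add(Add(-1, Mul(-3, F)), Mul(-1, R)) = Add(-1, Mul(-1, R), Mul(-3, F)))
Pow(Function('j')(14, 1), 2) = Pow(Add(-1, Mul(-1, 14), Mul(-3, 1)), 2) = Pow(Add(-1, -14, -3), 2) = Pow(-18, 2) = 324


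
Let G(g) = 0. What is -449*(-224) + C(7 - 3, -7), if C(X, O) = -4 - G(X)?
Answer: 100572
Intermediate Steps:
C(X, O) = -4 (C(X, O) = -4 - 1*0 = -4 + 0 = -4)
-449*(-224) + C(7 - 3, -7) = -449*(-224) - 4 = 100576 - 4 = 100572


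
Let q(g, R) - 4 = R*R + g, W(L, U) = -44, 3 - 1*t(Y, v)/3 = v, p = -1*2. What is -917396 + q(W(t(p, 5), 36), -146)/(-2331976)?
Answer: -534836368943/582994 ≈ -9.1740e+5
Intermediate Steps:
p = -2
t(Y, v) = 9 - 3*v
q(g, R) = 4 + g + R**2 (q(g, R) = 4 + (R*R + g) = 4 + (R**2 + g) = 4 + (g + R**2) = 4 + g + R**2)
-917396 + q(W(t(p, 5), 36), -146)/(-2331976) = -917396 + (4 - 44 + (-146)**2)/(-2331976) = -917396 + (4 - 44 + 21316)*(-1/2331976) = -917396 + 21276*(-1/2331976) = -917396 - 5319/582994 = -534836368943/582994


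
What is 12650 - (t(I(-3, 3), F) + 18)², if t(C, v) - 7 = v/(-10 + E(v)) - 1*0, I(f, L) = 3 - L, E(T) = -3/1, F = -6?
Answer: 2028289/169 ≈ 12002.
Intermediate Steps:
E(T) = -3 (E(T) = -3*1 = -3)
t(C, v) = 7 - v/13 (t(C, v) = 7 + (v/(-10 - 3) - 1*0) = 7 + (v/(-13) + 0) = 7 + (-v/13 + 0) = 7 - v/13)
12650 - (t(I(-3, 3), F) + 18)² = 12650 - ((7 - 1/13*(-6)) + 18)² = 12650 - ((7 + 6/13) + 18)² = 12650 - (97/13 + 18)² = 12650 - (331/13)² = 12650 - 1*109561/169 = 12650 - 109561/169 = 2028289/169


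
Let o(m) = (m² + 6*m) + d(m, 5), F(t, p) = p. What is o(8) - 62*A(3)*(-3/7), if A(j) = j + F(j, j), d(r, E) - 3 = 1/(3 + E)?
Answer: 15375/56 ≈ 274.55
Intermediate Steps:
d(r, E) = 3 + 1/(3 + E)
o(m) = 25/8 + m² + 6*m (o(m) = (m² + 6*m) + (10 + 3*5)/(3 + 5) = (m² + 6*m) + (10 + 15)/8 = (m² + 6*m) + (⅛)*25 = (m² + 6*m) + 25/8 = 25/8 + m² + 6*m)
A(j) = 2*j (A(j) = j + j = 2*j)
o(8) - 62*A(3)*(-3/7) = (25/8 + 8² + 6*8) - 62*2*3*(-3/7) = (25/8 + 64 + 48) - 372*(-3*⅐) = 921/8 - 372*(-3)/7 = 921/8 - 62*(-18/7) = 921/8 + 1116/7 = 15375/56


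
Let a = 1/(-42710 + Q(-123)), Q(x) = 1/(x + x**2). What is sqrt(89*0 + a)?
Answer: I*sqrt(9617439322554)/640906259 ≈ 0.0048388*I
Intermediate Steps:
a = -15006/640906259 (a = 1/(-42710 + 1/((-123)*(1 - 123))) = 1/(-42710 - 1/123/(-122)) = 1/(-42710 - 1/123*(-1/122)) = 1/(-42710 + 1/15006) = 1/(-640906259/15006) = -15006/640906259 ≈ -2.3414e-5)
sqrt(89*0 + a) = sqrt(89*0 - 15006/640906259) = sqrt(0 - 15006/640906259) = sqrt(-15006/640906259) = I*sqrt(9617439322554)/640906259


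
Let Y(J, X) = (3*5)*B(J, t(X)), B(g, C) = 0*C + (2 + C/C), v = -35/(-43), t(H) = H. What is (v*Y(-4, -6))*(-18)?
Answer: -28350/43 ≈ -659.30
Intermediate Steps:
v = 35/43 (v = -35*(-1/43) = 35/43 ≈ 0.81395)
B(g, C) = 3 (B(g, C) = 0 + (2 + 1) = 0 + 3 = 3)
Y(J, X) = 45 (Y(J, X) = (3*5)*3 = 15*3 = 45)
(v*Y(-4, -6))*(-18) = ((35/43)*45)*(-18) = (1575/43)*(-18) = -28350/43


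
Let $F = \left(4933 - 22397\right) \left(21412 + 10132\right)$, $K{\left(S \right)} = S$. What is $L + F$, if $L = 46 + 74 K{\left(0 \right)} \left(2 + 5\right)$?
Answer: $-550884370$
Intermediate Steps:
$F = -550884416$ ($F = \left(-17464\right) 31544 = -550884416$)
$L = 46$ ($L = 46 + 74 \cdot 0 \left(2 + 5\right) = 46 + 74 \cdot 0 \cdot 7 = 46 + 74 \cdot 0 = 46 + 0 = 46$)
$L + F = 46 - 550884416 = -550884370$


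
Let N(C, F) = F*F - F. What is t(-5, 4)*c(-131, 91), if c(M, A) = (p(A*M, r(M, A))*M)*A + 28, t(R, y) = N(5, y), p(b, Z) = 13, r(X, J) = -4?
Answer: -1859340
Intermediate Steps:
N(C, F) = F² - F
t(R, y) = y*(-1 + y)
c(M, A) = 28 + 13*A*M (c(M, A) = (13*M)*A + 28 = 13*A*M + 28 = 28 + 13*A*M)
t(-5, 4)*c(-131, 91) = (4*(-1 + 4))*(28 + 13*91*(-131)) = (4*3)*(28 - 154973) = 12*(-154945) = -1859340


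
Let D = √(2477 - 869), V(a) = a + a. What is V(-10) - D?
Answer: -20 - 2*√402 ≈ -60.100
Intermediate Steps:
V(a) = 2*a
D = 2*√402 (D = √1608 = 2*√402 ≈ 40.100)
V(-10) - D = 2*(-10) - 2*√402 = -20 - 2*√402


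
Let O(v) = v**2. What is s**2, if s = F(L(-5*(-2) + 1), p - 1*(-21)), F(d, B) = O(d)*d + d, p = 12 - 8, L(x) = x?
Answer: 1800964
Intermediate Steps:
p = 4
F(d, B) = d + d**3 (F(d, B) = d**2*d + d = d**3 + d = d + d**3)
s = 1342 (s = (-5*(-2) + 1) + (-5*(-2) + 1)**3 = (10 + 1) + (10 + 1)**3 = 11 + 11**3 = 11 + 1331 = 1342)
s**2 = 1342**2 = 1800964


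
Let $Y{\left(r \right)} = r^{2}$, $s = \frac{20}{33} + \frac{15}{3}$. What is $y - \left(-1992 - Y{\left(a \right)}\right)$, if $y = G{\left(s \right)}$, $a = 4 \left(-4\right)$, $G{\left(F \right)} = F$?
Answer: $\frac{74369}{33} \approx 2253.6$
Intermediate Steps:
$s = \frac{185}{33}$ ($s = 20 \cdot \frac{1}{33} + 15 \cdot \frac{1}{3} = \frac{20}{33} + 5 = \frac{185}{33} \approx 5.6061$)
$a = -16$
$y = \frac{185}{33} \approx 5.6061$
$y - \left(-1992 - Y{\left(a \right)}\right) = \frac{185}{33} - \left(-1992 - \left(-16\right)^{2}\right) = \frac{185}{33} - \left(-1992 - 256\right) = \frac{185}{33} - -2248 = \frac{185}{33} + 2248 = \frac{74369}{33}$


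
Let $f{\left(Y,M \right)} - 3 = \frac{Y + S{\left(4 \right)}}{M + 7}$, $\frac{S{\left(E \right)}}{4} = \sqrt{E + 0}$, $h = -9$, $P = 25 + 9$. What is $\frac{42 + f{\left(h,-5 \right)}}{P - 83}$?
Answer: $- \frac{89}{98} \approx -0.90816$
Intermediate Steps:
$P = 34$
$S{\left(E \right)} = 4 \sqrt{E}$ ($S{\left(E \right)} = 4 \sqrt{E + 0} = 4 \sqrt{E}$)
$f{\left(Y,M \right)} = 3 + \frac{8 + Y}{7 + M}$ ($f{\left(Y,M \right)} = 3 + \frac{Y + 4 \sqrt{4}}{M + 7} = 3 + \frac{Y + 4 \cdot 2}{7 + M} = 3 + \frac{Y + 8}{7 + M} = 3 + \frac{8 + Y}{7 + M}$)
$\frac{42 + f{\left(h,-5 \right)}}{P - 83} = \frac{42 + \frac{29 - 9 + 3 \left(-5\right)}{7 - 5}}{34 - 83} = \frac{42 + \frac{29 - 9 - 15}{2}}{-49} = \left(42 + \frac{1}{2} \cdot 5\right) \left(- \frac{1}{49}\right) = \left(42 + \frac{5}{2}\right) \left(- \frac{1}{49}\right) = \frac{89}{2} \left(- \frac{1}{49}\right) = - \frac{89}{98}$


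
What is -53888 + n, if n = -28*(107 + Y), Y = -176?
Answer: -51956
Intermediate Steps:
n = 1932 (n = -28*(107 - 176) = -28*(-69) = 1932)
-53888 + n = -53888 + 1932 = -51956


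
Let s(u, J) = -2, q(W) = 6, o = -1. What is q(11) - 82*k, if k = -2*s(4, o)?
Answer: -322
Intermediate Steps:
k = 4 (k = -2*(-2) = 4)
q(11) - 82*k = 6 - 82*4 = 6 - 328 = -322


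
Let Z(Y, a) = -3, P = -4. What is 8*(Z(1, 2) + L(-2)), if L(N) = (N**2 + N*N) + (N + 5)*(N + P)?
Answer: -104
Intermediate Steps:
L(N) = 2*N**2 + (-4 + N)*(5 + N) (L(N) = (N**2 + N*N) + (N + 5)*(N - 4) = (N**2 + N**2) + (5 + N)*(-4 + N) = 2*N**2 + (-4 + N)*(5 + N))
8*(Z(1, 2) + L(-2)) = 8*(-3 + (-20 - 2 + 3*(-2)**2)) = 8*(-3 + (-20 - 2 + 3*4)) = 8*(-3 + (-20 - 2 + 12)) = 8*(-3 - 10) = 8*(-13) = -104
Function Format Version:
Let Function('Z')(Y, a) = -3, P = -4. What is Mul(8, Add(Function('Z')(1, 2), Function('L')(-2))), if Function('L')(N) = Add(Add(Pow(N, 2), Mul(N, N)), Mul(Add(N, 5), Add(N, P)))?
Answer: -104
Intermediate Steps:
Function('L')(N) = Add(Mul(2, Pow(N, 2)), Mul(Add(-4, N), Add(5, N))) (Function('L')(N) = Add(Add(Pow(N, 2), Mul(N, N)), Mul(Add(N, 5), Add(N, -4))) = Add(Add(Pow(N, 2), Pow(N, 2)), Mul(Add(5, N), Add(-4, N))) = Add(Mul(2, Pow(N, 2)), Mul(Add(-4, N), Add(5, N))))
Mul(8, Add(Function('Z')(1, 2), Function('L')(-2))) = Mul(8, Add(-3, Add(-20, -2, Mul(3, Pow(-2, 2))))) = Mul(8, Add(-3, Add(-20, -2, Mul(3, 4)))) = Mul(8, Add(-3, Add(-20, -2, 12))) = Mul(8, Add(-3, -10)) = Mul(8, -13) = -104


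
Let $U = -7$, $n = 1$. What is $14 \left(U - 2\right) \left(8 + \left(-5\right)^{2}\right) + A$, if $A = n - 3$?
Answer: $-4160$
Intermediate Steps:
$A = -2$ ($A = 1 - 3 = -2$)
$14 \left(U - 2\right) \left(8 + \left(-5\right)^{2}\right) + A = 14 \left(-7 - 2\right) \left(8 + \left(-5\right)^{2}\right) - 2 = 14 \left(- 9 \left(8 + 25\right)\right) - 2 = 14 \left(\left(-9\right) 33\right) - 2 = 14 \left(-297\right) - 2 = -4158 - 2 = -4160$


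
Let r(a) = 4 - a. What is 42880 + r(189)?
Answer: 42695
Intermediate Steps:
42880 + r(189) = 42880 + (4 - 1*189) = 42880 + (4 - 189) = 42880 - 185 = 42695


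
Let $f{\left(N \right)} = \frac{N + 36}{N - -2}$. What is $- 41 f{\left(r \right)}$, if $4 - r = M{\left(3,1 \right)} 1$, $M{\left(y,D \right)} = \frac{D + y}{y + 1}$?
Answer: $- \frac{1599}{5} \approx -319.8$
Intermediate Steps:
$M{\left(y,D \right)} = \frac{D + y}{1 + y}$
$r = 3$ ($r = 4 - \frac{1 + 3}{1 + 3} \cdot 1 = 4 - \frac{1}{4} \cdot 4 \cdot 1 = 4 - 1 \cdot 1 = 4 - 1 = 3$)
$f{\left(N \right)} = \frac{36 + N}{2 + N}$ ($f{\left(N \right)} = \frac{36 + N}{N + \left(-2 + 4\right)} = \frac{36 + N}{N + 2} = \frac{36 + N}{2 + N}$)
$- 41 f{\left(r \right)} = - 41 \frac{36 + 3}{2 + 3} = - 41 \cdot \frac{1}{5} \cdot 39 = \left(-41\right) \frac{39}{5} = - \frac{1599}{5}$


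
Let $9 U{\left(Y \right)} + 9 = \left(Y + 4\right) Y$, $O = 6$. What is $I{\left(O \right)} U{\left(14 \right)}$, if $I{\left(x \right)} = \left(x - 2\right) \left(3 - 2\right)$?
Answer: $108$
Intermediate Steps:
$U{\left(Y \right)} = -1 + \frac{Y \left(4 + Y\right)}{9}$ ($U{\left(Y \right)} = -1 + \frac{\left(Y + 4\right) Y}{9} = -1 + \frac{\left(4 + Y\right) Y}{9} = -1 + \frac{Y \left(4 + Y\right)}{9}$)
$I{\left(x \right)} = -2 + x$ ($I{\left(x \right)} = \left(-2 + x\right) 1 = -2 + x$)
$I{\left(O \right)} U{\left(14 \right)} = \left(-2 + 6\right) \left(-1 + \frac{14^{2}}{9} + \frac{4}{9} \cdot 14\right) = 4 \left(-1 + \frac{1}{9} \cdot 196 + \frac{56}{9}\right) = 4 \left(-1 + \frac{196}{9} + \frac{56}{9}\right) = 4 \cdot 27 = 108$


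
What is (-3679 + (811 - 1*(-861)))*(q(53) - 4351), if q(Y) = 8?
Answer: 8716401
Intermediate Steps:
(-3679 + (811 - 1*(-861)))*(q(53) - 4351) = (-3679 + (811 - 1*(-861)))*(8 - 4351) = (-3679 + (811 + 861))*(-4343) = (-3679 + 1672)*(-4343) = -2007*(-4343) = 8716401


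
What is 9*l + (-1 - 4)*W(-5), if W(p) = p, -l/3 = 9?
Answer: -218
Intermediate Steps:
l = -27 (l = -3*9 = -27)
9*l + (-1 - 4)*W(-5) = 9*(-27) + (-1 - 4)*(-5) = -243 - 5*(-5) = -243 + 25 = -218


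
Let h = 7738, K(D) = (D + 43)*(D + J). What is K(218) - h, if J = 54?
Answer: 63254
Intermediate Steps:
K(D) = (43 + D)*(54 + D) (K(D) = (D + 43)*(D + 54) = (43 + D)*(54 + D))
K(218) - h = (2322 + 218² + 97*218) - 1*7738 = (2322 + 47524 + 21146) - 7738 = 70992 - 7738 = 63254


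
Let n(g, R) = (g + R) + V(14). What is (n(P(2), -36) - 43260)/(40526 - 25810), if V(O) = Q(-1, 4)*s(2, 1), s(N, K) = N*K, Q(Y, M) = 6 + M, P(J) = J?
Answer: -21637/7358 ≈ -2.9406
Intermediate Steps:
s(N, K) = K*N
V(O) = 20 (V(O) = (6 + 4)*(1*2) = 10*2 = 20)
n(g, R) = 20 + R + g (n(g, R) = (g + R) + 20 = (R + g) + 20 = 20 + R + g)
(n(P(2), -36) - 43260)/(40526 - 25810) = ((20 - 36 + 2) - 43260)/(40526 - 25810) = (-14 - 43260)/14716 = -43274*1/14716 = -21637/7358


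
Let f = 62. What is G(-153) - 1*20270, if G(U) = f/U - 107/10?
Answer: -31030091/1530 ≈ -20281.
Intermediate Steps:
G(U) = -107/10 + 62/U (G(U) = 62/U - 107/10 = -107/10 + 62/U)
G(-153) - 1*20270 = (-107/10 + 62/(-153)) - 1*20270 = (-107/10 + 62*(-1/153)) - 20270 = (-107/10 - 62/153) - 20270 = -16991/1530 - 20270 = -31030091/1530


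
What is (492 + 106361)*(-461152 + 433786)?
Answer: -2924139198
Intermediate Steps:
(492 + 106361)*(-461152 + 433786) = 106853*(-27366) = -2924139198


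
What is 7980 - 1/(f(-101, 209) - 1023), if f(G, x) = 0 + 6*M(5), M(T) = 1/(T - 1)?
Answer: 16303142/2043 ≈ 7980.0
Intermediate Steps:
M(T) = 1/(-1 + T)
f(G, x) = 3/2 (f(G, x) = 0 + 6/(-1 + 5) = 0 + 6/4 = 0 + 6*(¼) = 0 + 3/2 = 3/2)
7980 - 1/(f(-101, 209) - 1023) = 7980 - 1/(3/2 - 1023) = 7980 - 1/(-2043/2) = 7980 - 1*(-2/2043) = 7980 + 2/2043 = 16303142/2043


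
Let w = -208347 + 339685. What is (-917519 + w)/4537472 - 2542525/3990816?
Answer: -458566865953/565881745536 ≈ -0.81036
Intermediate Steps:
w = 131338
(-917519 + w)/4537472 - 2542525/3990816 = (-917519 + 131338)/4537472 - 2542525/3990816 = -786181*1/4537472 - 2542525*1/3990816 = -786181/4537472 - 2542525/3990816 = -458566865953/565881745536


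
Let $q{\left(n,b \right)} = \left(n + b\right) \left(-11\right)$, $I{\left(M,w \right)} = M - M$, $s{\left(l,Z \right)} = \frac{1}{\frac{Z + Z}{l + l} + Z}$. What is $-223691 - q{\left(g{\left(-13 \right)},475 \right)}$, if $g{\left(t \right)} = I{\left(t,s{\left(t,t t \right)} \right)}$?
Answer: $-218466$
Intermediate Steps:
$s{\left(l,Z \right)} = \frac{1}{Z + \frac{Z}{l}}$ ($s{\left(l,Z \right)} = \frac{1}{\frac{2 Z}{2 l} + Z} = \frac{1}{2 Z \frac{1}{2 l} + Z} = \frac{1}{\frac{Z}{l} + Z} = \frac{1}{Z + \frac{Z}{l}}$)
$I{\left(M,w \right)} = 0$
$g{\left(t \right)} = 0$
$q{\left(n,b \right)} = - 11 b - 11 n$ ($q{\left(n,b \right)} = \left(b + n\right) \left(-11\right) = - 11 b - 11 n$)
$-223691 - q{\left(g{\left(-13 \right)},475 \right)} = -223691 - \left(\left(-11\right) 475 - 0\right) = -223691 - \left(-5225 + 0\right) = -223691 - -5225 = -223691 + 5225 = -218466$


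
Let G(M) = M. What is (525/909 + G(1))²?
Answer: 228484/91809 ≈ 2.4887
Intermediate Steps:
(525/909 + G(1))² = (525/909 + 1)² = (525*(1/909) + 1)² = (175/303 + 1)² = (478/303)² = 228484/91809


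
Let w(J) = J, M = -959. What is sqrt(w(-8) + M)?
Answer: I*sqrt(967) ≈ 31.097*I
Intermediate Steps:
sqrt(w(-8) + M) = sqrt(-8 - 959) = sqrt(-967) = I*sqrt(967)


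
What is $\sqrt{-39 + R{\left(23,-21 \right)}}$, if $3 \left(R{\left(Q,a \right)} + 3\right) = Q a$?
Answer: $i \sqrt{203} \approx 14.248 i$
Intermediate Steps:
$R{\left(Q,a \right)} = -3 + \frac{Q a}{3}$
$\sqrt{-39 + R{\left(23,-21 \right)}} = \sqrt{-39 + \left(-3 + \frac{1}{3} \cdot 23 \left(-21\right)\right)} = \sqrt{-39 - 164} = \sqrt{-203} = i \sqrt{203}$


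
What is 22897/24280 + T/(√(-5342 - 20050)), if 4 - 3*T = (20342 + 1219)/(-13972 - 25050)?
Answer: 22897/24280 - 177649*I*√3/32310216 ≈ 0.94304 - 0.0095232*I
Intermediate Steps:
T = 177649/117066 (T = 4/3 - (20342 + 1219)/(3*(-13972 - 25050)) = 4/3 - 7187/(-39022) = 4/3 - 7187*(-1)/39022 = 4/3 - ⅓*(-21561/39022) = 4/3 + 7187/39022 = 177649/117066 ≈ 1.5175)
22897/24280 + T/(√(-5342 - 20050)) = 22897/24280 + 177649/(117066*(√(-5342 - 20050))) = 22897*(1/24280) + 177649/(117066*(√(-25392))) = 22897/24280 + 177649/(117066*((92*I*√3))) = 22897/24280 + 177649*(-I*√3/276)/117066 = 22897/24280 - 177649*I*√3/32310216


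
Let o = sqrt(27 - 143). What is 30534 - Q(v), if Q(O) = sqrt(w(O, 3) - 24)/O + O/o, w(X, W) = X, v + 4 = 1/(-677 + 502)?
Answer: 30534 - 701*I*sqrt(29)/10150 + 65*I*sqrt(203)/701 ≈ 30534.0 + 0.9492*I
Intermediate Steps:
v = -701/175 (v = -4 + 1/(-677 + 502) = -4 + 1/(-175) = -4 - 1/175 = -701/175 ≈ -4.0057)
o = 2*I*sqrt(29) (o = sqrt(-116) = 2*I*sqrt(29) ≈ 10.77*I)
Q(O) = sqrt(-24 + O)/O - I*O*sqrt(29)/58 (Q(O) = sqrt(O - 24)/O + O/((2*I*sqrt(29))) = sqrt(-24 + O)/O + O*(-I*sqrt(29)/58) = sqrt(-24 + O)/O - I*O*sqrt(29)/58)
30534 - Q(v) = 30534 - (sqrt(-24 - 701/175)/(-701/175) - 1/58*I*(-701/175)*sqrt(29)) = 30534 - (-65*I*sqrt(203)/701 + 701*I*sqrt(29)/10150) = 30534 + (-701*I*sqrt(29)/10150 + 65*I*sqrt(203)/701) = 30534 - 701*I*sqrt(29)/10150 + 65*I*sqrt(203)/701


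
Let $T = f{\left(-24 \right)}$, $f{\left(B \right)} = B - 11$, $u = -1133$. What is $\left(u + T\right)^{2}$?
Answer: $1364224$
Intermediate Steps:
$f{\left(B \right)} = -11 + B$
$T = -35$ ($T = -11 - 24 = -35$)
$\left(u + T\right)^{2} = \left(-1133 - 35\right)^{2} = \left(-1168\right)^{2} = 1364224$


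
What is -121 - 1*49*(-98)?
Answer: 4681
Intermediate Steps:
-121 - 1*49*(-98) = -121 - 49*(-98) = -121 + 4802 = 4681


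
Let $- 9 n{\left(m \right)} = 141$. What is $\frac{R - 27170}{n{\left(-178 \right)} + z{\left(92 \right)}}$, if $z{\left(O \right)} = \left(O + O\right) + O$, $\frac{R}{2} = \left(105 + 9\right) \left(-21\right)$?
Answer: $- \frac{95874}{781} \approx -122.76$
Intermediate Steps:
$R = -4788$ ($R = 2 \left(105 + 9\right) \left(-21\right) = 2 \cdot 114 \left(-21\right) = 2 \left(-2394\right) = -4788$)
$z{\left(O \right)} = 3 O$ ($z{\left(O \right)} = 2 O + O = 3 O$)
$n{\left(m \right)} = - \frac{47}{3}$ ($n{\left(m \right)} = \left(- \frac{1}{9}\right) 141 = - \frac{47}{3}$)
$\frac{R - 27170}{n{\left(-178 \right)} + z{\left(92 \right)}} = \frac{-4788 - 27170}{- \frac{47}{3} + 3 \cdot 92} = - \frac{31958}{- \frac{47}{3} + 276} = - \frac{31958}{\frac{781}{3}} = \left(-31958\right) \frac{3}{781} = - \frac{95874}{781}$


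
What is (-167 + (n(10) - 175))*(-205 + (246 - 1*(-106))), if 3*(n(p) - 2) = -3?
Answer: -50127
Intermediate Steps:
n(p) = 1 (n(p) = 2 + (1/3)*(-3) = 2 - 1 = 1)
(-167 + (n(10) - 175))*(-205 + (246 - 1*(-106))) = (-167 + (1 - 175))*(-205 + (246 - 1*(-106))) = (-167 - 174)*(-205 + (246 + 106)) = -341*(-205 + 352) = -341*147 = -50127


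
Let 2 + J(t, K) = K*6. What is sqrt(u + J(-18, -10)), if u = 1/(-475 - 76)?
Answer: I*sqrt(18823813)/551 ≈ 7.8741*I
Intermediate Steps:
J(t, K) = -2 + 6*K (J(t, K) = -2 + K*6 = -2 + 6*K)
u = -1/551 (u = 1/(-551) = -1/551 ≈ -0.0018149)
sqrt(u + J(-18, -10)) = sqrt(-1/551 + (-2 + 6*(-10))) = sqrt(-1/551 + (-2 - 60)) = sqrt(-1/551 - 62) = sqrt(-34163/551) = I*sqrt(18823813)/551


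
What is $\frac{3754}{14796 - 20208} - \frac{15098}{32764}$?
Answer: $- \frac{12794152}{11082423} \approx -1.1545$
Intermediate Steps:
$\frac{3754}{14796 - 20208} - \frac{15098}{32764} = \frac{3754}{-5412} - \frac{7549}{16382} = 3754 \left(- \frac{1}{5412}\right) - \frac{7549}{16382} = - \frac{1877}{2706} - \frac{7549}{16382} = - \frac{12794152}{11082423}$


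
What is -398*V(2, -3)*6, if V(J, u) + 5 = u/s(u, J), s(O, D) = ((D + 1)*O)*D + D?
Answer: 45969/4 ≈ 11492.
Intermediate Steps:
s(O, D) = D + D*O*(1 + D) (s(O, D) = ((1 + D)*O)*D + D = (O*(1 + D))*D + D = D*O*(1 + D) + D = D + D*O*(1 + D))
V(J, u) = -5 + u/(J*(1 + u + J*u)) (V(J, u) = -5 + u/((J*(1 + u + J*u))) = -5 + u*(1/(J*(1 + u + J*u))) = -5 + u/(J*(1 + u + J*u)))
-398*V(2, -3)*6 = -398*(-5 - 3/(2*(1 - 3 + 2*(-3))))*6 = -398*(-5 - 3*½/(1 - 3 - 6))*6 = -398*(-5 - 3*½/(-8))*6 = -398*(-5 - 3*½*(-⅛))*6 = -398*(-5 + 3/16)*6 = -(-15323)*6/8 = -398*(-231/8) = 45969/4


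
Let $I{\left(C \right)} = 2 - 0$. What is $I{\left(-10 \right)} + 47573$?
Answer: $47575$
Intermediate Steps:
$I{\left(C \right)} = 2$ ($I{\left(C \right)} = 2 + 0 = 2$)
$I{\left(-10 \right)} + 47573 = 2 + 47573 = 47575$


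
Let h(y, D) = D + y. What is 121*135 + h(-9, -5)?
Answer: 16321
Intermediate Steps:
121*135 + h(-9, -5) = 121*135 + (-5 - 9) = 16335 - 14 = 16321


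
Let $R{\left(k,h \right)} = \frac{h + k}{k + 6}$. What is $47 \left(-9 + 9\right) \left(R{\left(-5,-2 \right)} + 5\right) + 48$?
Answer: $48$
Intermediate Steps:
$R{\left(k,h \right)} = \frac{h + k}{6 + k}$
$47 \left(-9 + 9\right) \left(R{\left(-5,-2 \right)} + 5\right) + 48 = 47 \left(-9 + 9\right) \left(\frac{-2 - 5}{6 - 5} + 5\right) + 48 = 47 \cdot 0 \left(1^{-1} \left(-7\right) + 5\right) + 48 = 47 \cdot 0 \left(1 \left(-7\right) + 5\right) + 48 = 47 \cdot 0 \left(-7 + 5\right) + 48 = 47 \cdot 0 \left(-2\right) + 48 = 47 \cdot 0 + 48 = 0 + 48 = 48$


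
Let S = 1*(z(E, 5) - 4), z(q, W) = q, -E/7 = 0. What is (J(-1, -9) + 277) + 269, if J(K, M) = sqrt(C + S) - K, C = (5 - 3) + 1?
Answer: 547 + I ≈ 547.0 + 1.0*I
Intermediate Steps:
E = 0 (E = -7*0 = 0)
S = -4 (S = 1*(0 - 4) = 1*(-4) = -4)
C = 3 (C = 2 + 1 = 3)
J(K, M) = I - K (J(K, M) = sqrt(3 - 4) - K = sqrt(-1) - K = I - K)
(J(-1, -9) + 277) + 269 = ((I - 1*(-1)) + 277) + 269 = ((I + 1) + 277) + 269 = ((1 + I) + 277) + 269 = (278 + I) + 269 = 547 + I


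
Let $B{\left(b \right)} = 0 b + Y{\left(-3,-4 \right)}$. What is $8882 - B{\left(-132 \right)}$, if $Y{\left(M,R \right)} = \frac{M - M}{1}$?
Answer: $8882$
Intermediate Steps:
$Y{\left(M,R \right)} = 0$ ($Y{\left(M,R \right)} = 0 \cdot 1 = 0$)
$B{\left(b \right)} = 0$ ($B{\left(b \right)} = 0 b + 0 = 0 + 0 = 0$)
$8882 - B{\left(-132 \right)} = 8882 - 0 = 8882 + 0 = 8882$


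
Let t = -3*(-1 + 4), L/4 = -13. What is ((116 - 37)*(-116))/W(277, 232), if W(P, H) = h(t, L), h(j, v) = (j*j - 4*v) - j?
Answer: -4582/149 ≈ -30.752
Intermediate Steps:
L = -52 (L = 4*(-13) = -52)
t = -9 (t = -3*3 = -9)
h(j, v) = j**2 - j - 4*v (h(j, v) = (j**2 - 4*v) - j = j**2 - j - 4*v)
W(P, H) = 298 (W(P, H) = (-9)**2 - 1*(-9) - 4*(-52) = 81 + 9 + 208 = 298)
((116 - 37)*(-116))/W(277, 232) = ((116 - 37)*(-116))/298 = (79*(-116))*(1/298) = -9164*1/298 = -4582/149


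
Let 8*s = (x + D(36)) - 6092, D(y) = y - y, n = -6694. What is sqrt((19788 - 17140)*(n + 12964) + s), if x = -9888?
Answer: 5*sqrt(2656154)/2 ≈ 4074.4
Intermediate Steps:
D(y) = 0
s = -3995/2 (s = ((-9888 + 0) - 6092)/8 = (-9888 - 6092)/8 = (1/8)*(-15980) = -3995/2 ≈ -1997.5)
sqrt((19788 - 17140)*(n + 12964) + s) = sqrt((19788 - 17140)*(-6694 + 12964) - 3995/2) = sqrt(2648*6270 - 3995/2) = sqrt(16602960 - 3995/2) = sqrt(33201925/2) = 5*sqrt(2656154)/2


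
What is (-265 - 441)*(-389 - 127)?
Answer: 364296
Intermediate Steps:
(-265 - 441)*(-389 - 127) = -706*(-516) = 364296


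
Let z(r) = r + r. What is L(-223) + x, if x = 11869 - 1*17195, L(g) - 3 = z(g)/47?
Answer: -250627/47 ≈ -5332.5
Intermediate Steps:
z(r) = 2*r
L(g) = 3 + 2*g/47 (L(g) = 3 + (2*g)/47 = 3 + (2*g)*(1/47) = 3 + 2*g/47)
x = -5326 (x = 11869 - 17195 = -5326)
L(-223) + x = (3 + (2/47)*(-223)) - 5326 = (3 - 446/47) - 5326 = -305/47 - 5326 = -250627/47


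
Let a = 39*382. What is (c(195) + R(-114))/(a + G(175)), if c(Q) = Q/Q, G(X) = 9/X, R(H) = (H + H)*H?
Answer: 4548775/2607159 ≈ 1.7447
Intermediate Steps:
R(H) = 2*H**2 (R(H) = (2*H)*H = 2*H**2)
c(Q) = 1
a = 14898
(c(195) + R(-114))/(a + G(175)) = (1 + 2*(-114)**2)/(14898 + 9/175) = (1 + 2*12996)/(14898 + 9*(1/175)) = (1 + 25992)/(14898 + 9/175) = 25993/(2607159/175) = 25993*(175/2607159) = 4548775/2607159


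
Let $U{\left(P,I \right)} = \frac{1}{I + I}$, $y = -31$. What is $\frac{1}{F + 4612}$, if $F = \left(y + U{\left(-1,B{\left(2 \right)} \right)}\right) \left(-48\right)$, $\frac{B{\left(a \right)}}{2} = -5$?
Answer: $\frac{5}{30512} \approx 0.00016387$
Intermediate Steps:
$B{\left(a \right)} = -10$ ($B{\left(a \right)} = 2 \left(-5\right) = -10$)
$U{\left(P,I \right)} = \frac{1}{2 I}$
$F = \frac{7452}{5}$ ($F = \left(-31 + \frac{1}{2 \left(-10\right)}\right) \left(-48\right) = \left(-31 + \frac{1}{2} \left(- \frac{1}{10}\right)\right) \left(-48\right) = \left(-31 - \frac{1}{20}\right) \left(-48\right) = \left(- \frac{621}{20}\right) \left(-48\right) = \frac{7452}{5} \approx 1490.4$)
$\frac{1}{F + 4612} = \frac{1}{\frac{7452}{5} + 4612} = \frac{1}{\frac{30512}{5}} = \frac{5}{30512}$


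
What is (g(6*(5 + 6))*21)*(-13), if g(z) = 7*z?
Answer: -126126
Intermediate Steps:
(g(6*(5 + 6))*21)*(-13) = ((7*(6*(5 + 6)))*21)*(-13) = ((7*(6*11))*21)*(-13) = ((7*66)*21)*(-13) = (462*21)*(-13) = 9702*(-13) = -126126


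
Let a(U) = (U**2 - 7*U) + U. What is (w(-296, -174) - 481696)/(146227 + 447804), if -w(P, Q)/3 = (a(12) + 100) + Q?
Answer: -481690/594031 ≈ -0.81088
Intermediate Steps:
a(U) = U**2 - 6*U
w(P, Q) = -516 - 3*Q (w(P, Q) = -3*((12*(-6 + 12) + 100) + Q) = -3*((12*6 + 100) + Q) = -3*((72 + 100) + Q) = -3*(172 + Q) = -516 - 3*Q)
(w(-296, -174) - 481696)/(146227 + 447804) = ((-516 - 3*(-174)) - 481696)/(146227 + 447804) = ((-516 + 522) - 481696)/594031 = (6 - 481696)*(1/594031) = -481690*1/594031 = -481690/594031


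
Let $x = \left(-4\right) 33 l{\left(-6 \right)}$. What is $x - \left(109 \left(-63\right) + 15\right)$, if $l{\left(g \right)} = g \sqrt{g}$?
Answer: $6852 + 792 i \sqrt{6} \approx 6852.0 + 1940.0 i$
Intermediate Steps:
$l{\left(g \right)} = g^{\frac{3}{2}}$
$x = 792 i \sqrt{6}$ ($x = \left(-4\right) 33 \left(-6\right)^{\frac{3}{2}} = - 132 \left(- 6 i \sqrt{6}\right) = 792 i \sqrt{6} \approx 1940.0 i$)
$x - \left(109 \left(-63\right) + 15\right) = 792 i \sqrt{6} - \left(109 \left(-63\right) + 15\right) = 792 i \sqrt{6} - \left(-6867 + 15\right) = 792 i \sqrt{6} - -6852 = 792 i \sqrt{6} + 6852 = 6852 + 792 i \sqrt{6}$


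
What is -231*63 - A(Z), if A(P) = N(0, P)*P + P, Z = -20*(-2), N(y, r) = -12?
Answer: -14113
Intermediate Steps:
Z = 40
A(P) = -11*P (A(P) = -12*P + P = -11*P)
-231*63 - A(Z) = -231*63 - (-11)*40 = -14553 - 1*(-440) = -14553 + 440 = -14113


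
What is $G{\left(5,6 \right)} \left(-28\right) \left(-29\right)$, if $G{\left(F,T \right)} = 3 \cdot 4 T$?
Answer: $58464$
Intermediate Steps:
$G{\left(F,T \right)} = 12 T$
$G{\left(5,6 \right)} \left(-28\right) \left(-29\right) = 12 \cdot 6 \left(-28\right) \left(-29\right) = 72 \left(-28\right) \left(-29\right) = \left(-2016\right) \left(-29\right) = 58464$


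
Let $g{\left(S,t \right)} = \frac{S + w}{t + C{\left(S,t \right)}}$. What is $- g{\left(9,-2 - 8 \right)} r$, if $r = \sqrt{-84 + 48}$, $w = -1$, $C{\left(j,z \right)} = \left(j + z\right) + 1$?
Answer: $\frac{24 i}{5} \approx 4.8 i$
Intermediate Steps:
$C{\left(j,z \right)} = 1 + j + z$
$g{\left(S,t \right)} = \frac{-1 + S}{1 + S + 2 t}$ ($g{\left(S,t \right)} = \frac{S - 1}{t + \left(1 + S + t\right)} = \frac{-1 + S}{1 + S + 2 t}$)
$r = 6 i$ ($r = \sqrt{-36} = 6 i \approx 6.0 i$)
$- g{\left(9,-2 - 8 \right)} r = - \frac{-1 + 9}{1 + 9 + 2 \left(-2 - 8\right)} 6 i = - \frac{8}{1 + 9 + 2 \left(-2 - 8\right)} 6 i = - \frac{8}{1 + 9 + 2 \left(-10\right)} 6 i = - \frac{8}{1 + 9 - 20} \cdot 6 i = - \frac{8}{-10} \cdot 6 i = - \frac{\left(-1\right) 8}{10} \cdot 6 i = \left(-1\right) \left(- \frac{4}{5}\right) 6 i = \frac{4 \cdot 6 i}{5} = \frac{24 i}{5}$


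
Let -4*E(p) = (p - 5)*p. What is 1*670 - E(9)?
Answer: 679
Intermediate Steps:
E(p) = -p*(-5 + p)/4 (E(p) = -(p - 5)*p/4 = -(-5 + p)*p/4 = -p*(-5 + p)/4)
1*670 - E(9) = 1*670 - 9*(5 - 1*9)/4 = 670 - 9*(5 - 9)/4 = 670 - 9*(-4)/4 = 670 - 1*(-9) = 670 + 9 = 679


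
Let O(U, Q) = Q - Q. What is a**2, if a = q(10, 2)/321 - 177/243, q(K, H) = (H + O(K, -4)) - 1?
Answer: 39513796/75116889 ≈ 0.52603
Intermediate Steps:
O(U, Q) = 0
q(K, H) = -1 + H (q(K, H) = (H + 0) - 1 = H - 1 = -1 + H)
a = -6286/8667 (a = (-1 + 2)/321 - 177/243 = 1*(1/321) - 177*1/243 = 1/321 - 59/81 = -6286/8667 ≈ -0.72528)
a**2 = (-6286/8667)**2 = 39513796/75116889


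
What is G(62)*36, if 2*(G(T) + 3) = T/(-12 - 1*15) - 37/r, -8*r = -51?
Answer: -12944/51 ≈ -253.80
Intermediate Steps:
r = 51/8 (r = -⅛*(-51) = 51/8 ≈ 6.3750)
G(T) = -301/51 - T/54 (G(T) = -3 + (T/(-12 - 1*15) - 37/51/8)/2 = -3 + (T/(-12 - 15) - 37*8/51)/2 = -3 + (T/(-27) - 296/51)/2 = -3 + (T*(-1/27) - 296/51)/2 = -3 + (-T/27 - 296/51)/2 = -3 + (-296/51 - T/27)/2 = -3 + (-148/51 - T/54) = -301/51 - T/54)
G(62)*36 = (-301/51 - 1/54*62)*36 = (-301/51 - 31/27)*36 = -3236/459*36 = -12944/51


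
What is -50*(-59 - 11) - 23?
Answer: 3477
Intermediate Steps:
-50*(-59 - 11) - 23 = -50*(-70) - 23 = 3500 - 23 = 3477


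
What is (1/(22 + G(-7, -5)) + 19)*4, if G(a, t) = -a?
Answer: 2208/29 ≈ 76.138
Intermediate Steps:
(1/(22 + G(-7, -5)) + 19)*4 = (1/(22 - 1*(-7)) + 19)*4 = (1/(22 + 7) + 19)*4 = (1/29 + 19)*4 = (552/29)*4 = 2208/29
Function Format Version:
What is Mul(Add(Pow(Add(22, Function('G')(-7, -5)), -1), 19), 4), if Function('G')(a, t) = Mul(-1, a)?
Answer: Rational(2208, 29) ≈ 76.138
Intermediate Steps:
Mul(Add(Pow(Add(22, Function('G')(-7, -5)), -1), 19), 4) = Mul(Add(Pow(Add(22, Mul(-1, -7)), -1), 19), 4) = Mul(Add(Pow(Add(22, 7), -1), 19), 4) = Mul(Add(Pow(29, -1), 19), 4) = Mul(Add(Rational(1, 29), 19), 4) = Mul(Rational(552, 29), 4) = Rational(2208, 29)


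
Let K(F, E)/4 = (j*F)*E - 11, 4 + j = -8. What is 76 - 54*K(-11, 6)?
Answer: -168620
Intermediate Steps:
j = -12 (j = -4 - 8 = -12)
K(F, E) = -44 - 48*E*F (K(F, E) = 4*((-12*F)*E - 11) = 4*(-12*E*F - 11) = 4*(-11 - 12*E*F) = -44 - 48*E*F)
76 - 54*K(-11, 6) = 76 - 54*(-44 - 48*6*(-11)) = 76 - 54*(-44 + 3168) = 76 - 54*3124 = 76 - 168696 = -168620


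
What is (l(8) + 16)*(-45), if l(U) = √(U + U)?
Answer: -900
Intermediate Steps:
l(U) = √2*√U (l(U) = √(2*U) = √2*√U)
(l(8) + 16)*(-45) = (√2*√8 + 16)*(-45) = (√2*(2*√2) + 16)*(-45) = (4 + 16)*(-45) = 20*(-45) = -900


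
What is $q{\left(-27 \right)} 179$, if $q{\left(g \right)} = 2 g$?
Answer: $-9666$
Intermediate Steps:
$q{\left(-27 \right)} 179 = 2 \left(-27\right) 179 = \left(-54\right) 179 = -9666$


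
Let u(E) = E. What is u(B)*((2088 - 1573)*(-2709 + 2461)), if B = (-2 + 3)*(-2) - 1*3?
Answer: 638600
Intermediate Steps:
B = -5 (B = 1*(-2) - 3 = -2 - 3 = -5)
u(B)*((2088 - 1573)*(-2709 + 2461)) = -5*(2088 - 1573)*(-2709 + 2461) = -2575*(-248) = -5*(-127720) = 638600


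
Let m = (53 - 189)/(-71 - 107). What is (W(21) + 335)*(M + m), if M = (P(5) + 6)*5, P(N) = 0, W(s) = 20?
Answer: 971990/89 ≈ 10921.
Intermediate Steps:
m = 68/89 (m = -136/(-178) = -136*(-1/178) = 68/89 ≈ 0.76404)
M = 30 (M = (0 + 6)*5 = 6*5 = 30)
(W(21) + 335)*(M + m) = (20 + 335)*(30 + 68/89) = 355*(2738/89) = 971990/89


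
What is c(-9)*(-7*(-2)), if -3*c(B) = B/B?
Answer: -14/3 ≈ -4.6667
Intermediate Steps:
c(B) = -1/3 (c(B) = -B/(3*B) = -1/3*1 = -1/3)
c(-9)*(-7*(-2)) = -(-7)*(-2)/3 = -1/3*14 = -14/3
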